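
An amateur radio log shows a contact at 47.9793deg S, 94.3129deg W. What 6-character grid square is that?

EE22ua

Shift to the Maidenhead origin (180°W, 90°S): lon 85.6871, lat 42.0207.
Field: lon ⌊85.6871/20⌋ = 4 → E; lat ⌊42.0207/10⌋ = 4 → E.
Square: lon ⌊5.6871/2⌋ = 2; lat ⌊2.0207/1⌋ = 2.
Subsquare: lon ⌊1.6871/0.0833333⌋ = 20 → u; lat ⌊0.0207/0.0416667⌋ = 0 → a.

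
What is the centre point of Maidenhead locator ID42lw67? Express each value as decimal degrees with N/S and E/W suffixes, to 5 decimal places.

57.05208° S, 11.02917° W

Field I=8, D=3: +8·20° lon, +3·10° lat → SW at lon -20°, lat -60°.
Square 4, 2: +4·2° lon, +2·1° lat → SW at lon -12°, lat -58°.
Subsquare l=11, w=22: +11·0.0833333° lon, +22·0.0416667° lat → SW at lon -11.0833°, lat -57.0833°.
Extended square 6, 7: +6·0.00833333° lon, +7·0.00416667° lat → SW at lon -11.0333°, lat -57.0542°.
Cell spans 0.00833333° lon × 0.00416667° lat. Centre is SW corner plus half of each.
latitude 57.05208° S, longitude 11.02917° W.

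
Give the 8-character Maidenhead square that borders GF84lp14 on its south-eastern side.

Longitude extended square 1; +1 → 2.
Latitude extended square 4; −1 → 3.

GF84lp23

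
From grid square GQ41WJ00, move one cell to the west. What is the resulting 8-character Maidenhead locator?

GQ41vj90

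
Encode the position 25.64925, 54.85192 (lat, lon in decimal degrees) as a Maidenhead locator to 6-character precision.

LL75kp

Offset from 180°W / 90°S: lon 234.8519°, lat 115.6492°.
Field (20°×10°, letters A–R): lon ⌊234.8519/20⌋ = 11 → L; lat ⌊115.6492/10⌋ = 11 → L.
Square (2°×1°, digits 0–9): lon ⌊14.8519/2⌋ = 7; lat ⌊5.6492/1⌋ = 5.
Subsquare (5′×2.5′, letters a–x): lon ⌊0.8519/0.0833333⌋ = 10 → k; lat ⌊0.6492/0.0416667⌋ = 15 → p.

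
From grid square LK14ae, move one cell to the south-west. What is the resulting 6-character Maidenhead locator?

Longitude subsquare a = 0; −1 → -1, wraps to 23 = x, carry into square.
Longitude square 1; −1 → 0.
Latitude subsquare e = 4; −1 → 3 = d.

LK04xd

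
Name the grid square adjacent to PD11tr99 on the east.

PD11ur09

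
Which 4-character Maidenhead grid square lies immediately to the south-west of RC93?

Longitude square 9; −1 → 8.
Latitude square 3; −1 → 2.

RC82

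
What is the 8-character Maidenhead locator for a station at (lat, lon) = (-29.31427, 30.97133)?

KG50lq64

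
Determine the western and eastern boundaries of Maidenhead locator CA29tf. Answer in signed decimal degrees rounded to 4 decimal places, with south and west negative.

Field C=2, A=0: +2·20° lon, +0·10° lat → SW at lon -140°, lat -90°.
Square 2, 9: +2·2° lon, +9·1° lat → SW at lon -136°, lat -81°.
Subsquare t=19, f=5: +19·0.0833333° lon, +5·0.0416667° lat → SW at lon -134.417°, lat -80.7917°.
Cell spans 0.0833333° lon × 0.0416667° lat.
west -134.4167, east -134.3333.

-134.4167, -134.3333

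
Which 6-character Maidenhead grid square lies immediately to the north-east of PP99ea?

PP99fb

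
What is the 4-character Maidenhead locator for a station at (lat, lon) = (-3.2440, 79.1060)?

MI96

Add 180° to longitude and 90° to latitude: 259.11, 86.76.
Field (20°×10°, letters A–R): 259.11/20 → 12 → M, 86.76/10 → 8 → I; chars MI.
Square (2°×1°, digits 0–9): 19.11/2 → 9, 6.76/1 → 6; chars 96.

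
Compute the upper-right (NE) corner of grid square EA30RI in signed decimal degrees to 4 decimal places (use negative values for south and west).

Field E=4, A=0: +4·20° lon, +0·10° lat → SW at lon -100°, lat -90°.
Square 3, 0: +3·2° lon, +0·1° lat → SW at lon -94°, lat -90°.
Subsquare r=17, i=8: +17·0.0833333° lon, +8·0.0416667° lat → SW at lon -92.5833°, lat -89.6667°.
Cell spans 0.0833333° lon × 0.0416667° lat. NE corner is SW corner plus one full cell.
latitude -89.6250, longitude -92.5000.

-89.6250, -92.5000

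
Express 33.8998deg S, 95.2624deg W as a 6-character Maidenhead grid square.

Add 180° to longitude and 90° to latitude: 84.7376, 56.1002.
Field (20°×10°, letters A–R): lon ⌊84.7376/20⌋ = 4 → E; lat ⌊56.1002/10⌋ = 5 → F.
Square (2°×1°, digits 0–9): lon ⌊4.7376/2⌋ = 2; lat ⌊6.1002/1⌋ = 6.
Subsquare (5′×2.5′, letters a–x): lon ⌊0.7376/0.0833333⌋ = 8 → i; lat ⌊0.1002/0.0416667⌋ = 2 → c.

EF26ic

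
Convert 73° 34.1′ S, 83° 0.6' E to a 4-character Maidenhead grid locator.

Add 180° to longitude and 90° to latitude: 263.01, 16.43.
Field: lon ⌊263.01/20⌋ = 13 → N; lat ⌊16.43/10⌋ = 1 → B.
Square: lon ⌊3.01/2⌋ = 1; lat ⌊6.43/1⌋ = 6.

NB16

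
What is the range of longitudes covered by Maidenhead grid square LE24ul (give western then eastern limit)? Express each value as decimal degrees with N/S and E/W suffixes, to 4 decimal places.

45.6667° E, 45.7500° E

Field L=11, E=4: +11·20° lon, +4·10° lat → SW at lon 40°, lat -50°.
Square 2, 4: +2·2° lon, +4·1° lat → SW at lon 44°, lat -46°.
Subsquare u=20, l=11: +20·0.0833333° lon, +11·0.0416667° lat → SW at lon 45.6667°, lat -45.5417°.
Cell spans 0.0833333° lon × 0.0416667° lat.
west 45.6667° E, east 45.7500° E.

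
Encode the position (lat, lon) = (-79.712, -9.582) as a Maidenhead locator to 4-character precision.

Shift to the Maidenhead origin (180°W, 90°S): lon 170.42, lat 10.29.
Field (20°×10°, letters A–R): lon ⌊170.42/20⌋ = 8 → I; lat ⌊10.29/10⌋ = 1 → B.
Square (2°×1°, digits 0–9): lon ⌊10.42/2⌋ = 5; lat ⌊0.29/1⌋ = 0.

IB50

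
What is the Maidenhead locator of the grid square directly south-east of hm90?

Longitude square 9; +1 → 10, wraps to 0, carry into field.
Longitude field H = 7; +1 → 8 = I.
Latitude square 0; −1 → -1, wraps to 9, carry into field.
Latitude field M = 12; −1 → 11 = L.

IL09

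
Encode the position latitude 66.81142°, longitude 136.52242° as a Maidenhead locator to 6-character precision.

PP86gt

Shift to the Maidenhead origin (180°W, 90°S): lon 316.5224, lat 156.8114.
Field: lon ⌊316.5224/20⌋ = 15 → P; lat ⌊156.8114/10⌋ = 15 → P.
Square: lon ⌊16.5224/2⌋ = 8; lat ⌊6.8114/1⌋ = 6.
Subsquare: lon ⌊0.5224/0.0833333⌋ = 6 → g; lat ⌊0.8114/0.0416667⌋ = 19 → t.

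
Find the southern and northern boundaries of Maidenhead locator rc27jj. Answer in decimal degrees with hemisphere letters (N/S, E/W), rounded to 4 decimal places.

62.6250° S, 62.5833° S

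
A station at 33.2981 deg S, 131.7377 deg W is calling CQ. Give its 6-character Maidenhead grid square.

CF46dq

Shift to the Maidenhead origin (180°W, 90°S): lon 48.2623, lat 56.7019.
Field (20°×10°, letters A–R): 48.2623/20 → 2 → C, 56.7019/10 → 5 → F; chars CF.
Square (2°×1°, digits 0–9): 8.2623/2 → 4, 6.7019/1 → 6; chars 46.
Subsquare (5′×2.5′, letters a–x): 0.2623/0.0833333 → 3 → d, 0.7019/0.0416667 → 16 → q; chars dq.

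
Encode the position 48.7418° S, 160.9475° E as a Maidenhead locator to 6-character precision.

Add 180° to longitude and 90° to latitude: 340.9475, 41.2582.
Field: lon ⌊340.9475/20⌋ = 17 → R; lat ⌊41.2582/10⌋ = 4 → E.
Square: lon ⌊0.9475/2⌋ = 0; lat ⌊1.2582/1⌋ = 1.
Subsquare: lon ⌊0.9475/0.0833333⌋ = 11 → l; lat ⌊0.2582/0.0416667⌋ = 6 → g.

RE01lg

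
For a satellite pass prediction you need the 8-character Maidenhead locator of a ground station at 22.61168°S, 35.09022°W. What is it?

HG27kj93

Add 180° to longitude and 90° to latitude: 144.90978, 67.38832.
Field: 144.90978/20 → 7 → H, 67.38832/10 → 6 → G; chars HG.
Square: 4.90978/2 → 2, 7.38832/1 → 7; chars 27.
Subsquare: 0.90978/0.0833333 → 10 → k, 0.38832/0.0416667 → 9 → j; chars kj.
Extended square: 0.07645/0.00833333 → 9, 0.01332/0.00416667 → 3; chars 93.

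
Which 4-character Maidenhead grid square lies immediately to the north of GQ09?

Latitude square 9; +1 → 10, wraps to 0, carry into field.
Latitude field Q = 16; +1 → 17 = R.
The longitude characters are unchanged.

GR00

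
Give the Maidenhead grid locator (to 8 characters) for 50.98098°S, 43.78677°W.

Add 180° to longitude and 90° to latitude: 136.21323, 39.01902.
Field (20°×10°, letters A–R): lon ⌊136.21323/20⌋ = 6 → G; lat ⌊39.01902/10⌋ = 3 → D.
Square (2°×1°, digits 0–9): lon ⌊16.21323/2⌋ = 8; lat ⌊9.01902/1⌋ = 9.
Subsquare (5′×2.5′, letters a–x): lon ⌊0.21323/0.0833333⌋ = 2 → c; lat ⌊0.01902/0.0416667⌋ = 0 → a.
Extended square (30″×15″, digits 0–9): lon ⌊0.04656/0.00833333⌋ = 5; lat ⌊0.01902/0.00416667⌋ = 4.

GD89ca54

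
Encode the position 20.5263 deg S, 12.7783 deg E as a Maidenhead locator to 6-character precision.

JG69jl

Add 180° to longitude and 90° to latitude: 192.7783, 69.4737.
Field (20°×10°, letters A–R): 192.7783/20 → 9 → J, 69.4737/10 → 6 → G; chars JG.
Square (2°×1°, digits 0–9): 12.7783/2 → 6, 9.4737/1 → 9; chars 69.
Subsquare (5′×2.5′, letters a–x): 0.7783/0.0833333 → 9 → j, 0.4737/0.0416667 → 11 → l; chars jl.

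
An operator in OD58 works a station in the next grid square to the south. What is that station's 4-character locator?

Latitude square 8; −1 → 7.
The longitude characters are unchanged.

OD57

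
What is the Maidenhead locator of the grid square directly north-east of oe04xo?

OE14ap

Longitude subsquare x = 23; +1 → 24, wraps to 0 = a, carry into square.
Longitude square 0; +1 → 1.
Latitude subsquare o = 14; +1 → 15 = p.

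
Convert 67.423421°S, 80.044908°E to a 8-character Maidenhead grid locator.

Add 180° to longitude and 90° to latitude: 260.04491, 22.57658.
Field: 260.04491/20 → 13 → N, 22.57658/10 → 2 → C; chars NC.
Square: 0.04491/2 → 0, 2.57658/1 → 2; chars 02.
Subsquare: 0.04491/0.0833333 → 0 → a, 0.57658/0.0416667 → 13 → n; chars an.
Extended square: 0.04491/0.00833333 → 5, 0.03491/0.00416667 → 8; chars 58.

NC02an58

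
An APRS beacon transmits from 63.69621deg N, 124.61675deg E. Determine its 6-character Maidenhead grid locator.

Shift to the Maidenhead origin (180°W, 90°S): lon 304.6168, lat 153.6962.
Field: 304.6168/20 → 15 → P, 153.6962/10 → 15 → P; chars PP.
Square: 4.6168/2 → 2, 3.6962/1 → 3; chars 23.
Subsquare: 0.6168/0.0833333 → 7 → h, 0.6962/0.0416667 → 16 → q; chars hq.

PP23hq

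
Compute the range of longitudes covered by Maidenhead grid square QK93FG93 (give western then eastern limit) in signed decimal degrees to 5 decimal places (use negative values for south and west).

Field Q=16, K=10: +16·20° lon, +10·10° lat → SW at lon 140°, lat 10°.
Square 9, 3: +9·2° lon, +3·1° lat → SW at lon 158°, lat 13°.
Subsquare f=5, g=6: +5·0.0833333° lon, +6·0.0416667° lat → SW at lon 158.417°, lat 13.25°.
Extended square 9, 3: +9·0.00833333° lon, +3·0.00416667° lat → SW at lon 158.492°, lat 13.2625°.
Cell spans 0.00833333° lon × 0.00416667° lat.
west 158.49167, east 158.50000.

158.49167, 158.50000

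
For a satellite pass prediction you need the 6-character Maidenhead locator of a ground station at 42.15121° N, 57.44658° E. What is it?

Shift to the Maidenhead origin (180°W, 90°S): lon 237.4466, lat 132.1512.
Field: lon ⌊237.4466/20⌋ = 11 → L; lat ⌊132.1512/10⌋ = 13 → N.
Square: lon ⌊17.4466/2⌋ = 8; lat ⌊2.1512/1⌋ = 2.
Subsquare: lon ⌊1.4466/0.0833333⌋ = 17 → r; lat ⌊0.1512/0.0416667⌋ = 3 → d.

LN82rd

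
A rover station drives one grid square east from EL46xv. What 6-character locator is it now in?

EL56av

Longitude subsquare x = 23; +1 → 24, wraps to 0 = a, carry into square.
Longitude square 4; +1 → 5.
The latitude characters are unchanged.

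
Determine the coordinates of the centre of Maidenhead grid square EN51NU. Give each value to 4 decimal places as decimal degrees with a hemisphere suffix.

41.8542° N, 88.8750° W

Field E=4, N=13: +4·20° lon, +13·10° lat → SW at lon -100°, lat 40°.
Square 5, 1: +5·2° lon, +1·1° lat → SW at lon -90°, lat 41°.
Subsquare n=13, u=20: +13·0.0833333° lon, +20·0.0416667° lat → SW at lon -88.9167°, lat 41.8333°.
Cell spans 0.0833333° lon × 0.0416667° lat. Centre is SW corner plus half of each.
latitude 41.8542° N, longitude 88.8750° W.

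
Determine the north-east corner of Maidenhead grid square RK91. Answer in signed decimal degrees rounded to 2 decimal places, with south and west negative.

12.00, 180.00

Field R=17, K=10: +17·20° lon, +10·10° lat → SW at lon 160°, lat 10°.
Square 9, 1: +9·2° lon, +1·1° lat → SW at lon 178°, lat 11°.
Cell spans 2° lon × 1° lat. NE corner is SW corner plus one full cell.
latitude 12.00, longitude 180.00.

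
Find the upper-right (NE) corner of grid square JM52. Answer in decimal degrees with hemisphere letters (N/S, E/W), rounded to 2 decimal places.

33.00° N, 12.00° E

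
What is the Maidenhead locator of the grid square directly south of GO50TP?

GO50to

Latitude subsquare p = 15; −1 → 14 = o.
The longitude characters are unchanged.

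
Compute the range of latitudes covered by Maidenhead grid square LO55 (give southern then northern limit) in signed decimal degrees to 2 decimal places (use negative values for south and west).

Field L=11, O=14: +11·20° lon, +14·10° lat → SW at lon 40°, lat 50°.
Square 5, 5: +5·2° lon, +5·1° lat → SW at lon 50°, lat 55°.
Cell spans 2° lon × 1° lat.
south 55.00, north 56.00.

55.00, 56.00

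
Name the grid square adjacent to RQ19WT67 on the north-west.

RQ19wt58

Longitude extended square 6; −1 → 5.
Latitude extended square 7; +1 → 8.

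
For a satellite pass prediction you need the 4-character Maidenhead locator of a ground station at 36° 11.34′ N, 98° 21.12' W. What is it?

Offset from 180°W / 90°S: lon 81.65°, lat 126.19°.
Field (20°×10°, letters A–R): 81.65/20 → 4 → E, 126.19/10 → 12 → M; chars EM.
Square (2°×1°, digits 0–9): 1.65/2 → 0, 6.19/1 → 6; chars 06.

EM06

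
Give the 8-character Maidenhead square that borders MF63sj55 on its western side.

Longitude extended square 5; −1 → 4.
The latitude characters are unchanged.

MF63sj45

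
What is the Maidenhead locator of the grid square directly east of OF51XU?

Longitude subsquare x = 23; +1 → 24, wraps to 0 = a, carry into square.
Longitude square 5; +1 → 6.
The latitude characters are unchanged.

OF61au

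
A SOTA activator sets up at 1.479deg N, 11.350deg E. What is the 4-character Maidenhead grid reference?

Shift to the Maidenhead origin (180°W, 90°S): lon 191.35, lat 91.48.
Field: 191.35/20 → 9 → J, 91.48/10 → 9 → J; chars JJ.
Square: 11.35/2 → 5, 1.48/1 → 1; chars 51.

JJ51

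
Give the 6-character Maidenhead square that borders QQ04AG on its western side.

PQ94xg

Longitude subsquare a = 0; −1 → -1, wraps to 23 = x, carry into square.
Longitude square 0; −1 → -1, wraps to 9, carry into field.
Longitude field Q = 16; −1 → 15 = P.
The latitude characters are unchanged.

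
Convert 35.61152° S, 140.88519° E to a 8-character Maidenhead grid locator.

Shift to the Maidenhead origin (180°W, 90°S): lon 320.88519, lat 54.38848.
Field: lon ⌊320.88519/20⌋ = 16 → Q; lat ⌊54.38848/10⌋ = 5 → F.
Square: lon ⌊0.88519/2⌋ = 0; lat ⌊4.38848/1⌋ = 4.
Subsquare: lon ⌊0.88519/0.0833333⌋ = 10 → k; lat ⌊0.38848/0.0416667⌋ = 9 → j.
Extended square: lon ⌊0.05186/0.00833333⌋ = 6; lat ⌊0.01348/0.00416667⌋ = 3.

QF04kj63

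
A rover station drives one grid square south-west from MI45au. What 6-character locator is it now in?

Longitude subsquare a = 0; −1 → -1, wraps to 23 = x, carry into square.
Longitude square 4; −1 → 3.
Latitude subsquare u = 20; −1 → 19 = t.

MI35xt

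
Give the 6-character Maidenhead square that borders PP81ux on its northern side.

Latitude subsquare x = 23; +1 → 24, wraps to 0 = a, carry into square.
Latitude square 1; +1 → 2.
The longitude characters are unchanged.

PP82ua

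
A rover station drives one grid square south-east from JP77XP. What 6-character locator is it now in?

Longitude subsquare x = 23; +1 → 24, wraps to 0 = a, carry into square.
Longitude square 7; +1 → 8.
Latitude subsquare p = 15; −1 → 14 = o.

JP87ao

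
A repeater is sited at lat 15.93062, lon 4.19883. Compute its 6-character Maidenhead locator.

JK25cw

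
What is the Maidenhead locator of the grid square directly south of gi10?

GH19

Latitude square 0; −1 → -1, wraps to 9, carry into field.
Latitude field I = 8; −1 → 7 = H.
The longitude characters are unchanged.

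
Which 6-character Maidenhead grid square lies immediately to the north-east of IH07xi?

IH17aj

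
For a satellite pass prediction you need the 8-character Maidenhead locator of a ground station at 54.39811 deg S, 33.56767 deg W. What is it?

HD35fo14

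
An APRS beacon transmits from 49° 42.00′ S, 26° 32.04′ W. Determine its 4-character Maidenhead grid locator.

HE60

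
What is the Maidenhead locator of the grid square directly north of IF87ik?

IF87il

Latitude subsquare k = 10; +1 → 11 = l.
The longitude characters are unchanged.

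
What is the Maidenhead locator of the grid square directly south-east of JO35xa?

Longitude subsquare x = 23; +1 → 24, wraps to 0 = a, carry into square.
Longitude square 3; +1 → 4.
Latitude subsquare a = 0; −1 → -1, wraps to 23 = x, carry into square.
Latitude square 5; −1 → 4.

JO44ax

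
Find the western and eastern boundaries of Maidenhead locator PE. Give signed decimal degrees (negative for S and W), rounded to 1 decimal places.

Field P=15, E=4: +15·20° lon, +4·10° lat → SW at lon 120°, lat -50°.
Cell spans 20° lon × 10° lat.
west 120.0, east 140.0.

120.0, 140.0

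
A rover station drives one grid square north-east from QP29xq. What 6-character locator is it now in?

Longitude subsquare x = 23; +1 → 24, wraps to 0 = a, carry into square.
Longitude square 2; +1 → 3.
Latitude subsquare q = 16; +1 → 17 = r.

QP39ar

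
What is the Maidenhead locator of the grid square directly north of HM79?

Latitude square 9; +1 → 10, wraps to 0, carry into field.
Latitude field M = 12; +1 → 13 = N.
The longitude characters are unchanged.

HN70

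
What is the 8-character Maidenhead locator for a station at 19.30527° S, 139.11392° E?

Offset from 180°W / 90°S: lon 319.11392°, lat 70.69473°.
Field: lon ⌊319.11392/20⌋ = 15 → P; lat ⌊70.69473/10⌋ = 7 → H.
Square: lon ⌊19.11392/2⌋ = 9; lat ⌊0.69473/1⌋ = 0.
Subsquare: lon ⌊1.11392/0.0833333⌋ = 13 → n; lat ⌊0.69473/0.0416667⌋ = 16 → q.
Extended square: lon ⌊0.03059/0.00833333⌋ = 3; lat ⌊0.02806/0.00416667⌋ = 6.

PH90nq36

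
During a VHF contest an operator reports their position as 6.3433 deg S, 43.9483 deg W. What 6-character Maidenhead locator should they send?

GI83ap

Shift to the Maidenhead origin (180°W, 90°S): lon 136.0517, lat 83.6567.
Field (20°×10°, letters A–R): 136.0517/20 → 6 → G, 83.6567/10 → 8 → I; chars GI.
Square (2°×1°, digits 0–9): 16.0517/2 → 8, 3.6567/1 → 3; chars 83.
Subsquare (5′×2.5′, letters a–x): 0.0517/0.0833333 → 0 → a, 0.6567/0.0416667 → 15 → p; chars ap.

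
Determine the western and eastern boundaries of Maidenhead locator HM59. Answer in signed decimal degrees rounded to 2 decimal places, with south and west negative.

-30.00, -28.00

Field H=7, M=12: +7·20° lon, +12·10° lat → SW at lon -40°, lat 30°.
Square 5, 9: +5·2° lon, +9·1° lat → SW at lon -30°, lat 39°.
Cell spans 2° lon × 1° lat.
west -30.00, east -28.00.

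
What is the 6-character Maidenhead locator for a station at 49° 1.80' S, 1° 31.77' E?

JE00sx

Offset from 180°W / 90°S: lon 181.5295°, lat 40.9700°.
Field: 181.5295/20 → 9 → J, 40.9700/10 → 4 → E; chars JE.
Square: 1.5295/2 → 0, 0.9700/1 → 0; chars 00.
Subsquare: 1.5295/0.0833333 → 18 → s, 0.9700/0.0416667 → 23 → x; chars sx.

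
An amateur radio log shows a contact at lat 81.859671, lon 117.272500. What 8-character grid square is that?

OR81pu26

Add 180° to longitude and 90° to latitude: 297.27250, 171.85967.
Field: lon ⌊297.27250/20⌋ = 14 → O; lat ⌊171.85967/10⌋ = 17 → R.
Square: lon ⌊17.27250/2⌋ = 8; lat ⌊1.85967/1⌋ = 1.
Subsquare: lon ⌊1.27250/0.0833333⌋ = 15 → p; lat ⌊0.85967/0.0416667⌋ = 20 → u.
Extended square: lon ⌊0.02250/0.00833333⌋ = 2; lat ⌊0.02634/0.00416667⌋ = 6.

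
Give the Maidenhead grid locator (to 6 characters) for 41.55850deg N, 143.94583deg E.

Add 180° to longitude and 90° to latitude: 323.9458, 131.5585.
Field: lon ⌊323.9458/20⌋ = 16 → Q; lat ⌊131.5585/10⌋ = 13 → N.
Square: lon ⌊3.9458/2⌋ = 1; lat ⌊1.5585/1⌋ = 1.
Subsquare: lon ⌊1.9458/0.0833333⌋ = 23 → x; lat ⌊0.5585/0.0416667⌋ = 13 → n.

QN11xn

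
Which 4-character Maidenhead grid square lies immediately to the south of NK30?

NJ39

Latitude square 0; −1 → -1, wraps to 9, carry into field.
Latitude field K = 10; −1 → 9 = J.
The longitude characters are unchanged.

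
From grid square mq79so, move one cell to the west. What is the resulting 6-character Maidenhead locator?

MQ79ro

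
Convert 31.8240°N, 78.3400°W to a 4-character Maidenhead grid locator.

Shift to the Maidenhead origin (180°W, 90°S): lon 101.66, lat 121.82.
Field (20°×10°, letters A–R): lon ⌊101.66/20⌋ = 5 → F; lat ⌊121.82/10⌋ = 12 → M.
Square (2°×1°, digits 0–9): lon ⌊1.66/2⌋ = 0; lat ⌊1.82/1⌋ = 1.

FM01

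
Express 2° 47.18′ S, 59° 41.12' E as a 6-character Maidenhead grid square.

Offset from 180°W / 90°S: lon 239.6853°, lat 87.2137°.
Field (20°×10°, letters A–R): lon ⌊239.6853/20⌋ = 11 → L; lat ⌊87.2137/10⌋ = 8 → I.
Square (2°×1°, digits 0–9): lon ⌊19.6853/2⌋ = 9; lat ⌊7.2137/1⌋ = 7.
Subsquare (5′×2.5′, letters a–x): lon ⌊1.6853/0.0833333⌋ = 20 → u; lat ⌊0.2137/0.0416667⌋ = 5 → f.

LI97uf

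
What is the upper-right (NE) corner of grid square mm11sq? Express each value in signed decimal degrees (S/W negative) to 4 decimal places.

31.7083, 63.5833

Field M=12, M=12: +12·20° lon, +12·10° lat → SW at lon 60°, lat 30°.
Square 1, 1: +1·2° lon, +1·1° lat → SW at lon 62°, lat 31°.
Subsquare s=18, q=16: +18·0.0833333° lon, +16·0.0416667° lat → SW at lon 63.5°, lat 31.6667°.
Cell spans 0.0833333° lon × 0.0416667° lat. NE corner is SW corner plus one full cell.
latitude 31.7083, longitude 63.5833.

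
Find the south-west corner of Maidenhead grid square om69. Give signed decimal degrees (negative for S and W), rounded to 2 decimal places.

39.00, 112.00

Field O=14, M=12: +14·20° lon, +12·10° lat → SW at lon 100°, lat 30°.
Square 6, 9: +6·2° lon, +9·1° lat → SW at lon 112°, lat 39°.
latitude 39.00, longitude 112.00.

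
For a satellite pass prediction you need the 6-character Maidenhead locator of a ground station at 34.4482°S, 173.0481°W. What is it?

AF35ln

Add 180° to longitude and 90° to latitude: 6.9519, 55.5518.
Field: 6.9519/20 → 0 → A, 55.5518/10 → 5 → F; chars AF.
Square: 6.9519/2 → 3, 5.5518/1 → 5; chars 35.
Subsquare: 0.9519/0.0833333 → 11 → l, 0.5518/0.0416667 → 13 → n; chars ln.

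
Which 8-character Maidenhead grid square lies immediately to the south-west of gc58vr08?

GC58ur97

Longitude extended square 0; −1 → -1, wraps to 9, carry into subsquare.
Longitude subsquare v = 21; −1 → 20 = u.
Latitude extended square 8; −1 → 7.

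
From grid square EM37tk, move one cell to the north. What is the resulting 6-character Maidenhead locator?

EM37tl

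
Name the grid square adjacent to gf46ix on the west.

Longitude subsquare i = 8; −1 → 7 = h.
The latitude characters are unchanged.

GF46hx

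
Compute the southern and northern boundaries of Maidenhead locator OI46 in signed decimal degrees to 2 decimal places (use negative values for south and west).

-4.00, -3.00

Field O=14, I=8: +14·20° lon, +8·10° lat → SW at lon 100°, lat -10°.
Square 4, 6: +4·2° lon, +6·1° lat → SW at lon 108°, lat -4°.
Cell spans 2° lon × 1° lat.
south -4.00, north -3.00.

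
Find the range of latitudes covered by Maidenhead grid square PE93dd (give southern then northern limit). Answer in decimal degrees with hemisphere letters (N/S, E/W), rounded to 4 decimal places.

46.8750° S, 46.8333° S

Field P=15, E=4: +15·20° lon, +4·10° lat → SW at lon 120°, lat -50°.
Square 9, 3: +9·2° lon, +3·1° lat → SW at lon 138°, lat -47°.
Subsquare d=3, d=3: +3·0.0833333° lon, +3·0.0416667° lat → SW at lon 138.25°, lat -46.875°.
Cell spans 0.0833333° lon × 0.0416667° lat.
south 46.8750° S, north 46.8333° S.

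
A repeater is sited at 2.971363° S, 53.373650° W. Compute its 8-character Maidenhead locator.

GI37ha56

Add 180° to longitude and 90° to latitude: 126.62635, 87.02864.
Field: lon ⌊126.62635/20⌋ = 6 → G; lat ⌊87.02864/10⌋ = 8 → I.
Square: lon ⌊6.62635/2⌋ = 3; lat ⌊7.02864/1⌋ = 7.
Subsquare: lon ⌊0.62635/0.0833333⌋ = 7 → h; lat ⌊0.02864/0.0416667⌋ = 0 → a.
Extended square: lon ⌊0.04302/0.00833333⌋ = 5; lat ⌊0.02864/0.00416667⌋ = 6.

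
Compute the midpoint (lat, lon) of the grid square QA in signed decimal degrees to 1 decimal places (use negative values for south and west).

-85.0, 150.0

Field Q=16, A=0: +16·20° lon, +0·10° lat → SW at lon 140°, lat -90°.
Cell spans 20° lon × 10° lat. Centre is SW corner plus half of each.
latitude -85.0, longitude 150.0.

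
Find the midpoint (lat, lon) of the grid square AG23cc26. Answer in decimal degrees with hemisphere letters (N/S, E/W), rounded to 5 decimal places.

26.88958° S, 175.81250° W

Field A=0, G=6: +0·20° lon, +6·10° lat → SW at lon -180°, lat -30°.
Square 2, 3: +2·2° lon, +3·1° lat → SW at lon -176°, lat -27°.
Subsquare c=2, c=2: +2·0.0833333° lon, +2·0.0416667° lat → SW at lon -175.833°, lat -26.9167°.
Extended square 2, 6: +2·0.00833333° lon, +6·0.00416667° lat → SW at lon -175.817°, lat -26.8917°.
Cell spans 0.00833333° lon × 0.00416667° lat. Centre is SW corner plus half of each.
latitude 26.88958° S, longitude 175.81250° W.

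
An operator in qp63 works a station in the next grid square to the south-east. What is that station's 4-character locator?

Longitude square 6; +1 → 7.
Latitude square 3; −1 → 2.

QP72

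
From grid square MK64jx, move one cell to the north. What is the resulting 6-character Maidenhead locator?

MK65ja

Latitude subsquare x = 23; +1 → 24, wraps to 0 = a, carry into square.
Latitude square 4; +1 → 5.
The longitude characters are unchanged.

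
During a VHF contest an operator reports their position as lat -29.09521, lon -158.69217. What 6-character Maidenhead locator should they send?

BG00pv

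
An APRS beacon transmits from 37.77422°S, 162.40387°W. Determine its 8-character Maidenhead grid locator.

AF82tf14

Offset from 180°W / 90°S: lon 17.59613°, lat 52.22578°.
Field (20°×10°, letters A–R): lon ⌊17.59613/20⌋ = 0 → A; lat ⌊52.22578/10⌋ = 5 → F.
Square (2°×1°, digits 0–9): lon ⌊17.59613/2⌋ = 8; lat ⌊2.22578/1⌋ = 2.
Subsquare (5′×2.5′, letters a–x): lon ⌊1.59613/0.0833333⌋ = 19 → t; lat ⌊0.22578/0.0416667⌋ = 5 → f.
Extended square (30″×15″, digits 0–9): lon ⌊0.01280/0.00833333⌋ = 1; lat ⌊0.01745/0.00416667⌋ = 4.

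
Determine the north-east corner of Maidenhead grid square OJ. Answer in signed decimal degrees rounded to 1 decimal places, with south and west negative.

10.0, 120.0

Field O=14, J=9: +14·20° lon, +9·10° lat → SW at lon 100°, lat 0°.
Cell spans 20° lon × 10° lat. NE corner is SW corner plus one full cell.
latitude 10.0, longitude 120.0.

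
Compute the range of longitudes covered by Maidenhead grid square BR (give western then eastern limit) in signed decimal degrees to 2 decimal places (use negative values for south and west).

-160.00, -140.00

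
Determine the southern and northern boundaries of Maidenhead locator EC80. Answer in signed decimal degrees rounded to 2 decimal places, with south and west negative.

-70.00, -69.00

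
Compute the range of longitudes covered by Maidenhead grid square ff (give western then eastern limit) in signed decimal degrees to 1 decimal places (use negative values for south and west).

Field F=5, F=5: +5·20° lon, +5·10° lat → SW at lon -80°, lat -40°.
Cell spans 20° lon × 10° lat.
west -80.0, east -60.0.

-80.0, -60.0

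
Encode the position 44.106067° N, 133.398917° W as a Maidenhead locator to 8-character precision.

Add 180° to longitude and 90° to latitude: 46.60108, 134.10607.
Field: lon ⌊46.60108/20⌋ = 2 → C; lat ⌊134.10607/10⌋ = 13 → N.
Square: lon ⌊6.60108/2⌋ = 3; lat ⌊4.10607/1⌋ = 4.
Subsquare: lon ⌊0.60108/0.0833333⌋ = 7 → h; lat ⌊0.10607/0.0416667⌋ = 2 → c.
Extended square: lon ⌊0.01775/0.00833333⌋ = 2; lat ⌊0.02273/0.00416667⌋ = 5.

CN34hc25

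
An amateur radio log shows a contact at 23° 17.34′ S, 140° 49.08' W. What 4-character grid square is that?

Shift to the Maidenhead origin (180°W, 90°S): lon 39.18, lat 66.71.
Field (20°×10°, letters A–R): lon ⌊39.18/20⌋ = 1 → B; lat ⌊66.71/10⌋ = 6 → G.
Square (2°×1°, digits 0–9): lon ⌊19.18/2⌋ = 9; lat ⌊6.71/1⌋ = 6.

BG96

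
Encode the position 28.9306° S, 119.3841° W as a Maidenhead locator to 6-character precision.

DG01hb

Add 180° to longitude and 90° to latitude: 60.6159, 61.0694.
Field: lon ⌊60.6159/20⌋ = 3 → D; lat ⌊61.0694/10⌋ = 6 → G.
Square: lon ⌊0.6159/2⌋ = 0; lat ⌊1.0694/1⌋ = 1.
Subsquare: lon ⌊0.6159/0.0833333⌋ = 7 → h; lat ⌊0.0694/0.0416667⌋ = 1 → b.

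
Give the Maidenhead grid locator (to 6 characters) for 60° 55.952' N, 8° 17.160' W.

Add 180° to longitude and 90° to latitude: 171.7140, 150.9325.
Field: lon ⌊171.7140/20⌋ = 8 → I; lat ⌊150.9325/10⌋ = 15 → P.
Square: lon ⌊11.7140/2⌋ = 5; lat ⌊0.9325/1⌋ = 0.
Subsquare: lon ⌊1.7140/0.0833333⌋ = 20 → u; lat ⌊0.9325/0.0416667⌋ = 22 → w.

IP50uw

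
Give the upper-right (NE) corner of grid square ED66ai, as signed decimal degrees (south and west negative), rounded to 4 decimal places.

Field E=4, D=3: +4·20° lon, +3·10° lat → SW at lon -100°, lat -60°.
Square 6, 6: +6·2° lon, +6·1° lat → SW at lon -88°, lat -54°.
Subsquare a=0, i=8: +0·0.0833333° lon, +8·0.0416667° lat → SW at lon -88°, lat -53.6667°.
Cell spans 0.0833333° lon × 0.0416667° lat. NE corner is SW corner plus one full cell.
latitude -53.6250, longitude -87.9167.

-53.6250, -87.9167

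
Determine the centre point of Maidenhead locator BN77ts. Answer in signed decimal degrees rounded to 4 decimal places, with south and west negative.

47.7708, -144.3750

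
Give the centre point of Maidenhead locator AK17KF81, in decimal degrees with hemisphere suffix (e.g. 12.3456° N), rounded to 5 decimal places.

17.21458° N, 177.09583° W

Field A=0, K=10: +0·20° lon, +10·10° lat → SW at lon -180°, lat 10°.
Square 1, 7: +1·2° lon, +7·1° lat → SW at lon -178°, lat 17°.
Subsquare k=10, f=5: +10·0.0833333° lon, +5·0.0416667° lat → SW at lon -177.167°, lat 17.2083°.
Extended square 8, 1: +8·0.00833333° lon, +1·0.00416667° lat → SW at lon -177.1°, lat 17.2125°.
Cell spans 0.00833333° lon × 0.00416667° lat. Centre is SW corner plus half of each.
latitude 17.21458° N, longitude 177.09583° W.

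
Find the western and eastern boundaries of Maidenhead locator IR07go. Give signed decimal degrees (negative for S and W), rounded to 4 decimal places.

-19.5000, -19.4167

Field I=8, R=17: +8·20° lon, +17·10° lat → SW at lon -20°, lat 80°.
Square 0, 7: +0·2° lon, +7·1° lat → SW at lon -20°, lat 87°.
Subsquare g=6, o=14: +6·0.0833333° lon, +14·0.0416667° lat → SW at lon -19.5°, lat 87.5833°.
Cell spans 0.0833333° lon × 0.0416667° lat.
west -19.5000, east -19.4167.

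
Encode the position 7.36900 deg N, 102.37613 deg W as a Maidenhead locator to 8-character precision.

Shift to the Maidenhead origin (180°W, 90°S): lon 77.62387, lat 97.36900.
Field (20°×10°, letters A–R): lon ⌊77.62387/20⌋ = 3 → D; lat ⌊97.36900/10⌋ = 9 → J.
Square (2°×1°, digits 0–9): lon ⌊17.62387/2⌋ = 8; lat ⌊7.36900/1⌋ = 7.
Subsquare (5′×2.5′, letters a–x): lon ⌊1.62387/0.0833333⌋ = 19 → t; lat ⌊0.36900/0.0416667⌋ = 8 → i.
Extended square (30″×15″, digits 0–9): lon ⌊0.04054/0.00833333⌋ = 4; lat ⌊0.03567/0.00416667⌋ = 8.

DJ87ti48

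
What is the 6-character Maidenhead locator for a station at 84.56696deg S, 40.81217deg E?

Offset from 180°W / 90°S: lon 220.8122°, lat 5.4330°.
Field: 220.8122/20 → 11 → L, 5.4330/10 → 0 → A; chars LA.
Square: 0.8122/2 → 0, 5.4330/1 → 5; chars 05.
Subsquare: 0.8122/0.0833333 → 9 → j, 0.4330/0.0416667 → 10 → k; chars jk.

LA05jk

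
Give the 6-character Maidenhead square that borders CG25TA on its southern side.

Latitude subsquare a = 0; −1 → -1, wraps to 23 = x, carry into square.
Latitude square 5; −1 → 4.
The longitude characters are unchanged.

CG24tx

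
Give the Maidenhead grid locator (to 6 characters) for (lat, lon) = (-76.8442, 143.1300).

QB13nd

Offset from 180°W / 90°S: lon 323.1300°, lat 13.1558°.
Field: lon ⌊323.1300/20⌋ = 16 → Q; lat ⌊13.1558/10⌋ = 1 → B.
Square: lon ⌊3.1300/2⌋ = 1; lat ⌊3.1558/1⌋ = 3.
Subsquare: lon ⌊1.1300/0.0833333⌋ = 13 → n; lat ⌊0.1558/0.0416667⌋ = 3 → d.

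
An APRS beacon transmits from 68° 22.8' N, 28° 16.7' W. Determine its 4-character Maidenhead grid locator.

HP58

Shift to the Maidenhead origin (180°W, 90°S): lon 151.72, lat 158.38.
Field (20°×10°, letters A–R): 151.72/20 → 7 → H, 158.38/10 → 15 → P; chars HP.
Square (2°×1°, digits 0–9): 11.72/2 → 5, 8.38/1 → 8; chars 58.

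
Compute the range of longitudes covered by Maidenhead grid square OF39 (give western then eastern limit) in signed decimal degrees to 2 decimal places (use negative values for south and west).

106.00, 108.00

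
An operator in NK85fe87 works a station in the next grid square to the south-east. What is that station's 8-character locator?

NK85fe96

Longitude extended square 8; +1 → 9.
Latitude extended square 7; −1 → 6.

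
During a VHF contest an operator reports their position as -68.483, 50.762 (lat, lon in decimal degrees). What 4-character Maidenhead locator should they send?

Add 180° to longitude and 90° to latitude: 230.76, 21.52.
Field: 230.76/20 → 11 → L, 21.52/10 → 2 → C; chars LC.
Square: 10.76/2 → 5, 1.52/1 → 1; chars 51.

LC51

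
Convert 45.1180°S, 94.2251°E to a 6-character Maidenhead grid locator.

NE74cv

Add 180° to longitude and 90° to latitude: 274.2251, 44.8820.
Field: lon ⌊274.2251/20⌋ = 13 → N; lat ⌊44.8820/10⌋ = 4 → E.
Square: lon ⌊14.2251/2⌋ = 7; lat ⌊4.8820/1⌋ = 4.
Subsquare: lon ⌊0.2251/0.0833333⌋ = 2 → c; lat ⌊0.8820/0.0416667⌋ = 21 → v.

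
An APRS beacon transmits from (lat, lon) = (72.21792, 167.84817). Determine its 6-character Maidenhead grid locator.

Add 180° to longitude and 90° to latitude: 347.8482, 162.2179.
Field: lon ⌊347.8482/20⌋ = 17 → R; lat ⌊162.2179/10⌋ = 16 → Q.
Square: lon ⌊7.8482/2⌋ = 3; lat ⌊2.2179/1⌋ = 2.
Subsquare: lon ⌊1.8482/0.0833333⌋ = 22 → w; lat ⌊0.2179/0.0416667⌋ = 5 → f.

RQ32wf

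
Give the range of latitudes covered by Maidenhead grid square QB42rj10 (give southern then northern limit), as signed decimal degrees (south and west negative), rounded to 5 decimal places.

Field Q=16, B=1: +16·20° lon, +1·10° lat → SW at lon 140°, lat -80°.
Square 4, 2: +4·2° lon, +2·1° lat → SW at lon 148°, lat -78°.
Subsquare r=17, j=9: +17·0.0833333° lon, +9·0.0416667° lat → SW at lon 149.417°, lat -77.625°.
Extended square 1, 0: +1·0.00833333° lon, +0·0.00416667° lat → SW at lon 149.425°, lat -77.625°.
Cell spans 0.00833333° lon × 0.00416667° lat.
south -77.62500, north -77.62083.

-77.62500, -77.62083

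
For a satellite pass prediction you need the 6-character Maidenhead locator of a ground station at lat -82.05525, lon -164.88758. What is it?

Offset from 180°W / 90°S: lon 15.1124°, lat 7.9447°.
Field: 15.1124/20 → 0 → A, 7.9447/10 → 0 → A; chars AA.
Square: 15.1124/2 → 7, 7.9447/1 → 7; chars 77.
Subsquare: 1.1124/0.0833333 → 13 → n, 0.9447/0.0416667 → 22 → w; chars nw.

AA77nw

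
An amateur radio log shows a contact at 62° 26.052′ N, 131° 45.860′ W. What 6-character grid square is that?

Add 180° to longitude and 90° to latitude: 48.2357, 152.4342.
Field: 48.2357/20 → 2 → C, 152.4342/10 → 15 → P; chars CP.
Square: 8.2357/2 → 4, 2.4342/1 → 2; chars 42.
Subsquare: 0.2357/0.0833333 → 2 → c, 0.4342/0.0416667 → 10 → k; chars ck.

CP42ck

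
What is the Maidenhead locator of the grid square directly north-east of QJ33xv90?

Longitude extended square 9; +1 → 10, wraps to 0, carry into subsquare.
Longitude subsquare x = 23; +1 → 24, wraps to 0 = a, carry into square.
Longitude square 3; +1 → 4.
Latitude extended square 0; +1 → 1.

QJ43av01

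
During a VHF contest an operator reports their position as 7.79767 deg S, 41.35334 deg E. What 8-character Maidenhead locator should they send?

Offset from 180°W / 90°S: lon 221.35334°, lat 82.20233°.
Field: 221.35334/20 → 11 → L, 82.20233/10 → 8 → I; chars LI.
Square: 1.35334/2 → 0, 2.20233/1 → 2; chars 02.
Subsquare: 1.35334/0.0833333 → 16 → q, 0.20233/0.0416667 → 4 → e; chars qe.
Extended square: 0.02001/0.00833333 → 2, 0.03566/0.00416667 → 8; chars 28.

LI02qe28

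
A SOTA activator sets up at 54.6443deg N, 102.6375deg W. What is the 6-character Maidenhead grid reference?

Add 180° to longitude and 90° to latitude: 77.3625, 144.6443.
Field (20°×10°, letters A–R): 77.3625/20 → 3 → D, 144.6443/10 → 14 → O; chars DO.
Square (2°×1°, digits 0–9): 17.3625/2 → 8, 4.6443/1 → 4; chars 84.
Subsquare (5′×2.5′, letters a–x): 1.3625/0.0833333 → 16 → q, 0.6443/0.0416667 → 15 → p; chars qp.

DO84qp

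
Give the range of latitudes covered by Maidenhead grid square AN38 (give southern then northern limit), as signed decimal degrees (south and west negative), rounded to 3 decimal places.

Field A=0, N=13: +0·20° lon, +13·10° lat → SW at lon -180°, lat 40°.
Square 3, 8: +3·2° lon, +8·1° lat → SW at lon -174°, lat 48°.
Cell spans 2° lon × 1° lat.
south 48.000, north 49.000.

48.000, 49.000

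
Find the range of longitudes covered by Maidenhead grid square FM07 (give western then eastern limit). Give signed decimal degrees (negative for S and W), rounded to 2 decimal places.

Field F=5, M=12: +5·20° lon, +12·10° lat → SW at lon -80°, lat 30°.
Square 0, 7: +0·2° lon, +7·1° lat → SW at lon -80°, lat 37°.
Cell spans 2° lon × 1° lat.
west -80.00, east -78.00.

-80.00, -78.00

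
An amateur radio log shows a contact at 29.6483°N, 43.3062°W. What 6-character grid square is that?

GL89ip

Shift to the Maidenhead origin (180°W, 90°S): lon 136.6938, lat 119.6483.
Field: 136.6938/20 → 6 → G, 119.6483/10 → 11 → L; chars GL.
Square: 16.6938/2 → 8, 9.6483/1 → 9; chars 89.
Subsquare: 0.6938/0.0833333 → 8 → i, 0.6483/0.0416667 → 15 → p; chars ip.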